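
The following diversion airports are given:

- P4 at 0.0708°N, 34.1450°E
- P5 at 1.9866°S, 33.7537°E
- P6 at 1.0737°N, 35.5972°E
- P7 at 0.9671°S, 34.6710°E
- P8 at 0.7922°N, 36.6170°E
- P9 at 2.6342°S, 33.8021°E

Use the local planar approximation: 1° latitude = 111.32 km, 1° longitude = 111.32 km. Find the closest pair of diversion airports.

Pairwise distances:
P4–P5: 233.1353 km
P4–P6: 196.4630 km
P4–P7: 129.5294 km
P4–P8: 286.6615 km
P4–P9: 303.5304 km
P5–P6: 397.7090 km
P5–P7: 152.6676 km
P5–P8: 444.1684 km
P5–P9: 72.2919 km
P6–P7: 249.4838 km
P6–P8: 117.7697 km
P6–P9: 458.5912 km
P7–P8: 292.0332 km
P7–P9: 209.2760 km
P8–P9: 493.6371 km
Closest pair: P5–P9 at 72.2919 km.

P5 and P9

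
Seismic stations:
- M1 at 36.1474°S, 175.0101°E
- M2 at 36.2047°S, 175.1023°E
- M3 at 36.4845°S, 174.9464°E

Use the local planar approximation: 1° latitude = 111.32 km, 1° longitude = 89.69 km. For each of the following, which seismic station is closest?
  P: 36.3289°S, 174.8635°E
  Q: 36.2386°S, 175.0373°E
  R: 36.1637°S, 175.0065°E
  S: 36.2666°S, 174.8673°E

P at 36.3289°S, 174.8635°E:
  M1: √((0.1815·111.32)² + (0.1466·89.69)²) = √(408.225053 + 172.884472) = 24.1062 km
  M2: √((0.1242·111.32)² + (0.2388·89.69)²) = √(191.156727 + 458.729525) = 25.4929 km
  M3: √((-0.1556·111.32)² + (0.0829·89.69)²) = √(300.030621 + 55.283701) = 18.8498 km
  → nearest: M3 (18.8498 km)
Q at 36.2386°S, 175.0373°E:
  M1: √((0.0912·111.32)² + (-0.0272·89.69)²) = √(103.070901 + 5.951492) = 10.4414 km
  M2: √((0.0339·111.32)² + (0.0650·89.69)²) = √(14.241174 + 33.987151) = 6.9447 km
  M3: √((-0.2459·111.32)² + (-0.0909·89.69)²) = √(749.313320 + 66.468490) = 28.5619 km
  → nearest: M2 (6.9447 km)
R at 36.1637°S, 175.0065°E:
  M1: √((0.0163·111.32)² + (0.0036·89.69)²) = √(3.292468 + 0.104254) = 1.8430 km
  M2: √((-0.0410·111.32)² + (0.0958·89.69)²) = √(20.831191 + 73.827654) = 9.7293 km
  M3: √((-0.3208·111.32)² + (-0.0601·89.69)²) = √(1275.308090 + 29.056078) = 36.1160 km
  → nearest: M1 (1.8430 km)
S at 36.2666°S, 174.8673°E:
  M1: √((0.1192·111.32)² + (0.1428·89.69)²) = √(176.075490 + 164.037999) = 18.4422 km
  M2: √((0.0619·111.32)² + (0.2350·89.69)²) = √(47.481857 + 444.246252) = 22.1749 km
  M3: √((-0.2179·111.32)² + (0.0791·89.69)²) = √(588.384002 + 50.331632) = 25.2728 km
  → nearest: M1 (18.4422 km)

P→M3; Q→M2; R→M1; S→M1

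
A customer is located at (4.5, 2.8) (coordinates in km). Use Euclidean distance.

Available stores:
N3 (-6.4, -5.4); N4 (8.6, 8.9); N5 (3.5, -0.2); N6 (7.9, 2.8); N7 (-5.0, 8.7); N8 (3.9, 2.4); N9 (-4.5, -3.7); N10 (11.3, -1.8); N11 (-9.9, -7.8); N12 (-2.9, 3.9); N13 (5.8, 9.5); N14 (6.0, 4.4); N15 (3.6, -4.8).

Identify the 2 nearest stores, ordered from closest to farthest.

N8, N14

Distances from (4.5, 2.8):
N3: 13.6 km
N4: 7.3 km
N5: 3.2 km
N6: 3.4 km
N7: 11.2 km
N8: 0.7 km
N9: 11.1 km
N10: 8.2 km
N11: 17.9 km
N12: 7.5 km
N13: 6.8 km
N14: 2.2 km
N15: 7.7 km
Sorted: N8 (0.7 km) < N14 (2.2 km) < N5 (3.2 km) < N6 (3.4 km) < …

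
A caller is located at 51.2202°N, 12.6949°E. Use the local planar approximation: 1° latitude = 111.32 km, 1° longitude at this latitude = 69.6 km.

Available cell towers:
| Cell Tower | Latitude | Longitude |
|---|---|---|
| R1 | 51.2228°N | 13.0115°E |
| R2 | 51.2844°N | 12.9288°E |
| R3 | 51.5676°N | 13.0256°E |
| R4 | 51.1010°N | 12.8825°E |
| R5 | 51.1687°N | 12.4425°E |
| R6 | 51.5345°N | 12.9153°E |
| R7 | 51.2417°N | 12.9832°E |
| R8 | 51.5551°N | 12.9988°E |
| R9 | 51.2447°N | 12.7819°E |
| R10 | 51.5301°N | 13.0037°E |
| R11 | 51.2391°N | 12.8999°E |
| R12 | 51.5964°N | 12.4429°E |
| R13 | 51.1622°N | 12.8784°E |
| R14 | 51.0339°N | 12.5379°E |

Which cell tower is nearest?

Distances from 51.2202°N, 12.6949°E:
R1: √((0.0026·111.32)² + (0.3166·69.6)²) = √(0.083771 + 485.557090) = 22.0373 km
R2: √((0.0642·111.32)² + (0.2339·69.6)²) = √(51.075950 + 265.020167) = 17.7791 km
R3: √((0.3474·111.32)² + (0.3307·69.6)²) = √(1495.567516 + 529.769400) = 45.0037 km
R4: √((-0.1192·111.32)² + (0.1876·69.6)²) = √(176.075490 + 170.484204) = 18.6161 km
R5: √((-0.0515·111.32)² + (-0.2524·69.6)²) = √(32.867060 + 308.600894) = 18.4789 km
R6: √((0.3143·111.32)² + (0.2204·69.6)²) = √(1224.151467 + 235.310691) = 38.2029 km
R7: √((0.0215·111.32)² + (0.2883·69.6)²) = √(5.728268 + 402.631514) = 20.2079 km
R8: √((0.3349·111.32)² + (0.3039·69.6)²) = √(1389.878031 + 447.383414) = 42.8633 km
R9: √((0.0245·111.32)² + (0.0870·69.6)²) = √(7.438383 + 36.665447) = 6.6411 km
R10: √((0.3099·111.32)² + (0.3088·69.6)²) = √(1190.116696 + 461.926697) = 40.6453 km
R11: √((0.0189·111.32)² + (0.2050·69.6)²) = √(4.426597 + 203.575824) = 14.4223 km
R12: √((0.3762·111.32)² + (-0.2520·69.6)²) = √(1753.815798 + 307.623537) = 45.4031 km
R13: √((-0.0580·111.32)² + (0.1835·69.6)²) = √(41.687167 + 163.113767) = 14.3109 km
R14: √((-0.1863·111.32)² + (-0.1570·69.6)²) = √(430.102637 + 119.403700) = 23.4416 km
Minimum: R9 at 6.6411 km.

R9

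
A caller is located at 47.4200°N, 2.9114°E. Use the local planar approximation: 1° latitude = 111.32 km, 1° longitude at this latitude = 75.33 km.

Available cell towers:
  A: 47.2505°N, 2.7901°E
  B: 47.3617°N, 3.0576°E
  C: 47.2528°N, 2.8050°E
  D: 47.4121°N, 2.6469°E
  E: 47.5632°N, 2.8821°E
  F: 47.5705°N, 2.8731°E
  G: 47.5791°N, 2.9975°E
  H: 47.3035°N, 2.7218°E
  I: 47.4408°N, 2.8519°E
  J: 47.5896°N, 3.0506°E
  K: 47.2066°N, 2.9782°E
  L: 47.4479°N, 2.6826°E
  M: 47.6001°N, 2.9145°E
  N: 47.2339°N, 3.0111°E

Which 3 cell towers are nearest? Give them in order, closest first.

I, B, E

Distances from 47.4200°N, 2.9114°E:
A: 20.9648 km
B: 12.7832 km
C: 20.2651 km
D: 19.9442 km
E: 16.0931 km
F: 17.0003 km
G: 18.8613 km
H: 19.2920 km
I: 5.0449 km
J: 21.5964 km
K: 24.2828 km
L: 17.5131 km
M: 20.0501 km
N: 22.0360 km
Sorted: I (5.0449 km) < B (12.7832 km) < E (16.0931 km) < F (17.0003 km) < L (17.5131 km) < …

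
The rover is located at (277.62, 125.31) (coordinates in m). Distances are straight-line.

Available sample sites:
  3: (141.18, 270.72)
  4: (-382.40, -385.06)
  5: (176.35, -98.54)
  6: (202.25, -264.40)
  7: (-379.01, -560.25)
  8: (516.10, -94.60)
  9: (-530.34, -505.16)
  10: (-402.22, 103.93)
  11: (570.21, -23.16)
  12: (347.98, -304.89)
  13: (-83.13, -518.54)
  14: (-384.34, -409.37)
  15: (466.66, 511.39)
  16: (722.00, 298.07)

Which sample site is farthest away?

Distances from (277.62, 125.31):
3: 199.40 m
4: 834.33 m
5: 245.69 m
6: 396.93 m
7: 949.29 m
8: 324.40 m
9: 1024.84 m
10: 680.18 m
11: 328.10 m
12: 435.92 m
13: 738.03 m
14: 850.93 m
15: 429.88 m
16: 476.78 m
Maximum: 9 at 1024.84 m.

9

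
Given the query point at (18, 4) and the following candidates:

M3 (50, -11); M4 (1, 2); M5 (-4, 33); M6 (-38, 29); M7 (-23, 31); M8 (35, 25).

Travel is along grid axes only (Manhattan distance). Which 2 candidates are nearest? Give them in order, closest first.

Distances from (18, 4):
M3: |32| + |-15| = 32 + 15 = 47
M4: |-17| + |-2| = 17 + 2 = 19
M5: |-22| + |29| = 22 + 29 = 51
M6: |-56| + |25| = 56 + 25 = 81
M7: |-41| + |27| = 41 + 27 = 68
M8: |17| + |21| = 17 + 21 = 38
Sorted: M4 (19) < M8 (38) < M3 (47) < M5 (51) < …

M4, M8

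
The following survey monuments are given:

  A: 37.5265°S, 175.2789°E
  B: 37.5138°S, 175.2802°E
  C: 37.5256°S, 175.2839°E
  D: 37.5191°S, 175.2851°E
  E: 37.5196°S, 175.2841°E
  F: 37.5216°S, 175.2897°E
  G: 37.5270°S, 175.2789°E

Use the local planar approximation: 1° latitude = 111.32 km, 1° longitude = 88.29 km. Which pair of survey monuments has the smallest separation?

Pairwise distances:
A–B: 1.4184 km
A–C: 0.4527 km
A–D: 0.9891 km
A–E: 0.8949 km
A–F: 1.0985 km
A–G: 0.0557 km
B–C: 1.3536 km
B–D: 0.7316 km
B–E: 0.7317 km
B–F: 1.2072 km
B–G: 1.4739 km
C–D: 0.7313 km
C–E: 0.6682 km
C–F: 0.6786 km
C–G: 0.4682 km
D–E: 0.1044 km
D–F: 0.4923 km
D–G: 1.0359 km
E–F: 0.5422 km
E–G: 0.9431 km
F–G: 1.1272 km
Closest pair: A–G at 0.0557 km.

A and G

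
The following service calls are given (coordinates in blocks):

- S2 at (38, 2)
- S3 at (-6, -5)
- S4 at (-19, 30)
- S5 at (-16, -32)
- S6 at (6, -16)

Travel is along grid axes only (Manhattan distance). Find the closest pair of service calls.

S3 and S6

Pairwise distances:
S2–S3: 51 blocks
S2–S4: 85 blocks
S2–S5: 88 blocks
S2–S6: 50 blocks
S3–S4: 48 blocks
S3–S5: 37 blocks
S3–S6: 23 blocks
S4–S5: 65 blocks
S4–S6: 71 blocks
S5–S6: 38 blocks
Closest pair: S3–S6 at 23 blocks.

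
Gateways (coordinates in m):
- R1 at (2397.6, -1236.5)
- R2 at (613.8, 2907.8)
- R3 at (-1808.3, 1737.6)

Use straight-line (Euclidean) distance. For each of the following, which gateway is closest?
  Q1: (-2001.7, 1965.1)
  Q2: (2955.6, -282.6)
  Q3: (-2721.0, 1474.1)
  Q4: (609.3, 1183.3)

Q1→R3; Q2→R1; Q3→R3; Q4→R2

Q1 at (-2001.7, 1965.1):
  R1: 5441.0 m
  R2: 2780.2 m
  R3: 298.6 m
  → nearest: R3 (298.6 m)
Q2 at (2955.6, -282.6):
  R1: 1105.1 m
  R2: 3957.6 m
  R3: 5174.5 m
  → nearest: R1 (1105.1 m)
Q3 at (-2721.0, 1474.1):
  R1: 5792.0 m
  R2: 3629.9 m
  R3: 950.0 m
  → nearest: R3 (950.0 m)
Q4 at (609.3, 1183.3):
  R1: 3008.9 m
  R2: 1724.5 m
  R3: 2480.3 m
  → nearest: R2 (1724.5 m)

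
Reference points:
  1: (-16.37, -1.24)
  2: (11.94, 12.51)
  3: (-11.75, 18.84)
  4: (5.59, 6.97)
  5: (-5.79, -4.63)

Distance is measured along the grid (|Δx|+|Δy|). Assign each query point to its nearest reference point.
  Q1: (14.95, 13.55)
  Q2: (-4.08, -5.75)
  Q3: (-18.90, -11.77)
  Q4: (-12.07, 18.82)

Q1→2; Q2→5; Q3→1; Q4→3

Q1 at (14.95, 13.55):
  1: 46.11
  2: 4.05
  3: 31.99
  4: 15.94
  5: 38.92
  → nearest: 2 (4.05)
Q2 at (-4.08, -5.75):
  1: 16.80
  2: 34.28
  3: 32.26
  4: 22.39
  5: 2.83
  → nearest: 5 (2.83)
Q3 at (-18.90, -11.77):
  1: 13.06
  2: 55.12
  3: 37.76
  4: 43.23
  5: 20.25
  → nearest: 1 (13.06)
Q4 at (-12.07, 18.82):
  1: 24.36
  2: 30.32
  3: 0.34
  4: 29.51
  5: 29.73
  → nearest: 3 (0.34)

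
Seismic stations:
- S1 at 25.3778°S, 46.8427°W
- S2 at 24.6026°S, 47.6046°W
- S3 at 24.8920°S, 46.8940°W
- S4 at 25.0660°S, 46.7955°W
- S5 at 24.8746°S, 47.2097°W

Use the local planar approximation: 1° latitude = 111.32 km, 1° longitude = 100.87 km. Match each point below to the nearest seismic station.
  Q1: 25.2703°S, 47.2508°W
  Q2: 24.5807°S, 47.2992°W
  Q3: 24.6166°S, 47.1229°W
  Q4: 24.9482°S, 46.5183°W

Q1 at 25.2703°S, 47.2508°W:
  S1: √((-0.1075·111.32)² + (0.4081·100.87)²) = √(143.206696 + 1694.561095) = 42.8692 km
  S2: √((0.6677·111.32)² + (-0.3538·100.87)²) = √(5524.705695 + 1273.619497) = 82.4520 km
  S3: √((0.3783·111.32)² + (0.3568·100.87)²) = √(1773.450528 + 1295.310044) = 55.3964 km
  S4: √((0.2043·111.32)² + (0.4553·100.87)²) = √(517.229312 + 2109.207672) = 51.2488 km
  S5: √((0.3957·111.32)² + (0.0411·100.87)²) = √(1940.342945 + 17.187301) = 44.2440 km
  → nearest: S1 (42.8692 km)
Q2 at 24.5807°S, 47.2992°W:
  S1: √((-0.7971·111.32)² + (0.4565·100.87)²) = √(7873.575813 + 2120.340484) = 99.9696 km
  S2: √((-0.0219·111.32)² + (-0.3054·100.87)²) = √(5.943395 + 948.991029) = 30.9020 km
  S3: √((-0.3113·111.32)² + (0.4052·100.87)²) = √(1200.893894 + 1670.563218) = 53.5860 km
  S4: √((-0.4853·111.32)² + (0.5037·100.87)²) = √(2918.548925 + 2581.475118) = 74.1621 km
  S5: √((-0.2939·111.32)² + (0.0895·100.87)²) = √(1070.398686 + 81.502346) = 33.9397 km
  → nearest: S2 (30.9020 km)
Q3 at 24.6166°S, 47.1229°W:
  S1: √((-0.7612·111.32)² + (0.2802·100.87)²) = √(7180.322563 + 798.840921) = 89.3262 km
  S2: √((0.0140·111.32)² + (-0.4817·100.87)²) = √(2.428860 + 2360.898598) = 48.6141 km
  S3: √((-0.2754·111.32)² + (0.2289·100.87)²) = √(939.884023 + 533.108524) = 38.3796 km
  S4: √((-0.4494·111.32)² + (0.3274·100.87)²) = √(2502.721540 + 1090.639925) = 59.9447 km
  S5: √((-0.2580·111.32)² + (-0.0868·100.87)²) = √(824.870567 + 76.659060) = 30.0255 km
  → nearest: S5 (30.0255 km)
Q4 at 24.9482°S, 46.5183°W:
  S1: √((-0.4296·111.32)² + (-0.3244·100.87)²) = √(2287.046216 + 1070.744205) = 57.9464 km
  S2: √((0.3456·111.32)² + (-1.0863·100.87)²) = √(1480.109557 + 12006.698376) = 116.1327 km
  S3: √((0.0562·111.32)² + (-0.3757·100.87)²) = √(39.139838 + 1436.171922) = 38.4098 km
  S4: √((-0.1178·111.32)² + (-0.2772·100.87)²) = √(171.963777 + 781.826692) = 30.8835 km
  S5: √((0.0736·111.32)² + (-0.6914·100.87)²) = √(67.127740 + 4863.879333) = 70.2211 km
  → nearest: S4 (30.8835 km)

Q1→S1; Q2→S2; Q3→S5; Q4→S4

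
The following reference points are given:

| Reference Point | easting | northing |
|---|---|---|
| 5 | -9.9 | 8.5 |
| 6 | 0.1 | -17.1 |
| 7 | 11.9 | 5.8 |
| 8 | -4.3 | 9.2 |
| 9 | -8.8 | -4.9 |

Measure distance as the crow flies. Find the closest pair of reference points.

Pairwise distances:
5–6: 27.5
5–7: 22.0
5–8: 5.6
5–9: 13.4
6–7: 25.8
6–8: 26.7
6–9: 15.1
7–8: 16.6
7–9: 23.3
8–9: 14.8
Closest pair: 5–8 at 5.6.

5 and 8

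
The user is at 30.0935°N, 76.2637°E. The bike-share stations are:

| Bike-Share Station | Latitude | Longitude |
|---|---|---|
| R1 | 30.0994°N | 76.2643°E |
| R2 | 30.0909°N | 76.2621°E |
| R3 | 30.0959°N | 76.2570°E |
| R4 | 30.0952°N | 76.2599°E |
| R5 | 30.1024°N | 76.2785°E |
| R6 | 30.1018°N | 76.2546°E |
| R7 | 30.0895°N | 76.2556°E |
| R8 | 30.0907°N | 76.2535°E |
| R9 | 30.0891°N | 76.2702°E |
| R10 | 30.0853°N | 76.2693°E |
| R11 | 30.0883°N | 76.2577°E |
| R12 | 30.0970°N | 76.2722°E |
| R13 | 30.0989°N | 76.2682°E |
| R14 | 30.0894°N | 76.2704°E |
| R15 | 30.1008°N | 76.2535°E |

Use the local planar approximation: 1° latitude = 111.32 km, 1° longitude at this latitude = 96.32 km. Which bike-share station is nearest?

Distances from 30.0935°N, 76.2637°E:
R1: √((0.0059·111.32)² + (0.0006·96.32)²) = √(0.431370 + 0.003340) = 0.6593 km
R2: √((-0.0026·111.32)² + (-0.0016·96.32)²) = √(0.083771 + 0.023751) = 0.3279 km
R3: √((0.0024·111.32)² + (-0.0067·96.32)²) = √(0.071379 + 0.416469) = 0.6985 km
R4: √((0.0017·111.32)² + (-0.0038·96.32)²) = √(0.035813 + 0.133968) = 0.4120 km
R5: √((0.0089·111.32)² + (0.0148·96.32)²) = √(0.981582 + 2.032153) = 1.7360 km
R6: √((0.0083·111.32)² + (-0.0091·96.32)²) = √(0.853695 + 0.768273) = 1.2736 km
R7: √((-0.0040·111.32)² + (-0.0081·96.32)²) = √(0.198274 + 0.608700) = 0.8983 km
R8: √((-0.0028·111.32)² + (-0.0102·96.32)²) = √(0.097154 + 0.965236) = 1.0307 km
R9: √((-0.0044·111.32)² + (0.0065·96.32)²) = √(0.239912 + 0.391976) = 0.7949 km
R10: √((-0.0082·111.32)² + (0.0056·96.32)²) = √(0.833248 + 0.290944) = 1.0603 km
R11: √((-0.0052·111.32)² + (-0.0060·96.32)²) = √(0.335084 + 0.333992) = 0.8180 km
R12: √((0.0035·111.32)² + (0.0085·96.32)²) = √(0.151804 + 0.670302) = 0.9067 km
R13: √((0.0054·111.32)² + (0.0045·96.32)²) = √(0.361355 + 0.187870) = 0.7411 km
R14: √((-0.0041·111.32)² + (0.0067·96.32)²) = √(0.208312 + 0.416469) = 0.7904 km
R15: √((0.0073·111.32)² + (-0.0102·96.32)²) = √(0.660377 + 0.965236) = 1.2750 km
Minimum: R2 at 0.3279 km.

R2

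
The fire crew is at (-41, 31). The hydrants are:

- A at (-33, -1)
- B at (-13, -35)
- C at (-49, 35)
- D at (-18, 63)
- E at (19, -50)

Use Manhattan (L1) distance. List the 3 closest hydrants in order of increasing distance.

C, A, D

Distances from (-41, 31):
A: 40
B: 94
C: 12
D: 55
E: 141
Sorted: C (12) < A (40) < D (55) < B (94) < E (141)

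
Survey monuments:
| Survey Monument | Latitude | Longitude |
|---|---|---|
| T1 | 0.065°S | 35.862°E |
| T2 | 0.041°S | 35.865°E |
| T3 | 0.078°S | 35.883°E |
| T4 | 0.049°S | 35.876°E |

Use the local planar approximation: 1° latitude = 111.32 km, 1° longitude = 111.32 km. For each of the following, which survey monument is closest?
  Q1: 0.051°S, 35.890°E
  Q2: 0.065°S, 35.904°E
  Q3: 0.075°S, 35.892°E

Q1 at 0.051°S, 35.890°E:
  T1: 3.485 km
  T2: 2.997 km
  T3: 3.105 km
  T4: 1.574 km
  → nearest: T4 (1.574 km)
Q2 at 0.065°S, 35.904°E:
  T1: 4.675 km
  T2: 5.098 km
  T3: 2.749 km
  T4: 3.590 km
  → nearest: T3 (2.749 km)
Q3 at 0.075°S, 35.892°E:
  T1: 3.520 km
  T2: 4.833 km
  T3: 1.056 km
  T4: 3.398 km
  → nearest: T3 (1.056 km)

Q1→T4; Q2→T3; Q3→T3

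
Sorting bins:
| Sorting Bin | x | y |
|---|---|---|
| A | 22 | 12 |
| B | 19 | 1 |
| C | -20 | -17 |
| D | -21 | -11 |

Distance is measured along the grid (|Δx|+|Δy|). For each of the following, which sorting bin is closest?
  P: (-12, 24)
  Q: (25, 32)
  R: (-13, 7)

P at (-12, 24):
  A: |34| + |-12| = 34 + 12 = 46
  B: |31| + |-23| = 31 + 23 = 54
  C: |-8| + |-41| = 8 + 41 = 49
  D: |-9| + |-35| = 9 + 35 = 44
  → nearest: D (44)
Q at (25, 32):
  A: |-3| + |-20| = 3 + 20 = 23
  B: |-6| + |-31| = 6 + 31 = 37
  C: |-45| + |-49| = 45 + 49 = 94
  D: |-46| + |-43| = 46 + 43 = 89
  → nearest: A (23)
R at (-13, 7):
  A: |35| + |5| = 35 + 5 = 40
  B: |32| + |-6| = 32 + 6 = 38
  C: |-7| + |-24| = 7 + 24 = 31
  D: |-8| + |-18| = 8 + 18 = 26
  → nearest: D (26)

P→D; Q→A; R→D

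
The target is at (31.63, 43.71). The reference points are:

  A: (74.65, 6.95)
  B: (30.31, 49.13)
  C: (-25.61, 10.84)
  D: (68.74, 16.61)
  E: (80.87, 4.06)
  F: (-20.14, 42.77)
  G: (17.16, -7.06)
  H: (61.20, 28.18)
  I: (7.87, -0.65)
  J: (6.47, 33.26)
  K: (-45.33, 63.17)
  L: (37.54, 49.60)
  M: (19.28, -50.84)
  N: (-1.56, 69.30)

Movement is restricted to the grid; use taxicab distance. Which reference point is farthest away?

M

Distances from (31.63, 43.71):
A: |43.02| + |-36.76| = 43.02 + 36.76 = 79.78
B: |-1.32| + |5.42| = 1.32 + 5.42 = 6.74
C: |-57.24| + |-32.87| = 57.24 + 32.87 = 90.11
D: |37.11| + |-27.10| = 37.11 + 27.10 = 64.21
E: |49.24| + |-39.65| = 49.24 + 39.65 = 88.89
F: |-51.77| + |-0.94| = 51.77 + 0.94 = 52.71
G: |-14.47| + |-50.77| = 14.47 + 50.77 = 65.24
H: |29.57| + |-15.53| = 29.57 + 15.53 = 45.10
I: |-23.76| + |-44.36| = 23.76 + 44.36 = 68.12
J: |-25.16| + |-10.45| = 25.16 + 10.45 = 35.61
K: |-76.96| + |19.46| = 76.96 + 19.46 = 96.42
L: |5.91| + |5.89| = 5.91 + 5.89 = 11.80
M: |-12.35| + |-94.55| = 12.35 + 94.55 = 106.90
N: |-33.19| + |25.59| = 33.19 + 25.59 = 58.78
Maximum: M at 106.90.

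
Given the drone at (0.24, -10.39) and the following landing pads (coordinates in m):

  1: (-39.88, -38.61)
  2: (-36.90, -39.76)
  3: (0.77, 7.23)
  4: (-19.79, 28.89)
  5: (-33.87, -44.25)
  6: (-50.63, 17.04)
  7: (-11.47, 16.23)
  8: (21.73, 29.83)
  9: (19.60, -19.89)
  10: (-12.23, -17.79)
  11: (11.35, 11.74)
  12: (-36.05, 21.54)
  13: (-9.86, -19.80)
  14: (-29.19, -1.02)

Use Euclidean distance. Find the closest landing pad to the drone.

Distances from (0.24, -10.39):
1: 49.05 m
2: 47.35 m
3: 17.63 m
4: 44.09 m
5: 48.06 m
6: 57.79 m
7: 29.08 m
8: 45.60 m
9: 21.57 m
10: 14.50 m
11: 24.76 m
12: 48.34 m
13: 13.80 m
14: 30.89 m
Minimum: 13 at 13.80 m.

13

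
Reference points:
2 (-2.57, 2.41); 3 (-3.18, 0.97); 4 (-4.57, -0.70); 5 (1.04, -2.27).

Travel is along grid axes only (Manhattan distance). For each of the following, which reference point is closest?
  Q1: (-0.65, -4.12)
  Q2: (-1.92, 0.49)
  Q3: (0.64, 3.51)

Q1 at (-0.65, -4.12):
  2: 8.45
  3: 7.62
  4: 7.34
  5: 3.54
  → nearest: 5 (3.54)
Q2 at (-1.92, 0.49):
  2: 2.57
  3: 1.74
  4: 3.84
  5: 5.72
  → nearest: 3 (1.74)
Q3 at (0.64, 3.51):
  2: 4.31
  3: 6.36
  4: 9.42
  5: 6.18
  → nearest: 2 (4.31)

Q1→5; Q2→3; Q3→2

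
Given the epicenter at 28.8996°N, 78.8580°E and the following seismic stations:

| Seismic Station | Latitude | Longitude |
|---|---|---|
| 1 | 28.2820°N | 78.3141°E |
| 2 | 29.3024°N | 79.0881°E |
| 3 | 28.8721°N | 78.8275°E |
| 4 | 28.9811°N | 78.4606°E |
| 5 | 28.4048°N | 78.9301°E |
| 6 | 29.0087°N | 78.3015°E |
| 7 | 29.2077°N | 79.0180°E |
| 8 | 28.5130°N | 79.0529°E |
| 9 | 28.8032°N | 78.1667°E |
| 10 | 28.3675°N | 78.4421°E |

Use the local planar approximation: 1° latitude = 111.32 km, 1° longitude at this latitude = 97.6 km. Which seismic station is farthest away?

1

Distances from 28.8996°N, 78.8580°E:
1: 86.8603 km
2: 50.1493 km
3: 4.2700 km
4: 39.8332 km
5: 55.5288 km
6: 55.6557 km
7: 37.6854 km
8: 47.0528 km
9: 68.3190 km
10: 71.8073 km
Maximum: 1 at 86.8603 km.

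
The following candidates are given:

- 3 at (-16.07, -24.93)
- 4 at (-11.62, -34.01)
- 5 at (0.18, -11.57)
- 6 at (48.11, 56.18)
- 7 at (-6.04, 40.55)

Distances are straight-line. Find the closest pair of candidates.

Pairwise distances:
3–4: 10.11
3–5: 21.04
3–6: 103.43
3–7: 66.24
4–5: 25.35
4–6: 108.18
4–7: 74.77
5–6: 82.99
5–7: 52.49
6–7: 56.36
Closest pair: 3–4 at 10.11.

3 and 4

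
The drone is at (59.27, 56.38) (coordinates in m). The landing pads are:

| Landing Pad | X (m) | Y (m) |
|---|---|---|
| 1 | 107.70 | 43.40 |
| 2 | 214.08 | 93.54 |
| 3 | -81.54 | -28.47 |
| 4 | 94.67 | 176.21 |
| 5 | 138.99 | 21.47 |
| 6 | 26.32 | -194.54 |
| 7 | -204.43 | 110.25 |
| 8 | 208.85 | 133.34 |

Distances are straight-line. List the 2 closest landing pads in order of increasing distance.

Distances from (59.27, 56.38):
1: √((48.43)² + (-12.98)²) = √(2345.4649 + 168.4804) = 50.14 m
2: √((154.81)² + (37.16)²) = √(23966.1361 + 1380.8656) = 159.21 m
3: √((-140.81)² + (-84.85)²) = √(19827.4561 + 7199.5225) = 164.40 m
4: √((35.40)² + (119.83)²) = √(1253.1600 + 14359.2289) = 124.95 m
5: √((79.72)² + (-34.91)²) = √(6355.2784 + 1218.7081) = 87.03 m
6: √((-32.95)² + (-250.92)²) = √(1085.7025 + 62960.8464) = 253.07 m
7: √((-263.70)² + (53.87)²) = √(69537.6900 + 2901.9769) = 269.15 m
8: √((149.58)² + (76.96)²) = √(22374.1764 + 5922.8416) = 168.22 m
Sorted: 1 (50.14 m) < 5 (87.03 m) < 4 (124.95 m) < 2 (159.21 m) < …

1, 5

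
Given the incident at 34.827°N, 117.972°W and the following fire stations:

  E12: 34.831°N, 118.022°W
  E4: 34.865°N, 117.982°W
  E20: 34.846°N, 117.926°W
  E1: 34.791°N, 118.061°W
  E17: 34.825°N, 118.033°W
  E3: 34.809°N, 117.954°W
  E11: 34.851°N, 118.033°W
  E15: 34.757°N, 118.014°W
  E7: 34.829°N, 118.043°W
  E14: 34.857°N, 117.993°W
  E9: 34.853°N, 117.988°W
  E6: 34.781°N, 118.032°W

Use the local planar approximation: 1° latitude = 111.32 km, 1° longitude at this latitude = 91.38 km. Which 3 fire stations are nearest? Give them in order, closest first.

E3, E9, E14

Distances from 34.827°N, 117.972°W:
E12: √((0.004·111.32)² + (-0.050·91.38)²) = √(0.19827 + 20.87576) = 4.591 km
E4: √((0.038·111.32)² + (-0.010·91.38)²) = √(17.89425 + 0.83503) = 4.328 km
E20: √((0.019·111.32)² + (0.046·91.38)²) = √(4.47356 + 17.66924) = 4.706 km
E1: √((-0.036·111.32)² + (-0.089·91.38)²) = √(16.06022 + 66.14276) = 9.067 km
E17: √((-0.002·111.32)² + (-0.061·91.38)²) = √(0.04957 + 31.07148) = 5.579 km
E3: √((-0.018·111.32)² + (0.018·91.38)²) = √(4.01505 + 2.70550) = 2.592 km
E11: √((0.024·111.32)² + (-0.061·91.38)²) = √(7.13787 + 31.07148) = 6.181 km
E15: √((-0.070·111.32)² + (-0.042·91.38)²) = √(60.72150 + 14.72994) = 8.686 km
E7: √((0.002·111.32)² + (-0.071·91.38)²) = √(0.04957 + 42.09388) = 6.492 km
E14: √((0.030·111.32)² + (-0.021·91.38)²) = √(11.15293 + 3.68248) = 3.852 km
E9: √((0.026·111.32)² + (-0.016·91.38)²) = √(8.37709 + 2.13768) = 3.243 km
E6: √((-0.046·111.32)² + (-0.060·91.38)²) = √(26.22177 + 30.06110) = 7.502 km
Sorted: E3 (2.592 km) < E9 (3.243 km) < E14 (3.852 km) < E4 (4.328 km) < E12 (4.591 km) < …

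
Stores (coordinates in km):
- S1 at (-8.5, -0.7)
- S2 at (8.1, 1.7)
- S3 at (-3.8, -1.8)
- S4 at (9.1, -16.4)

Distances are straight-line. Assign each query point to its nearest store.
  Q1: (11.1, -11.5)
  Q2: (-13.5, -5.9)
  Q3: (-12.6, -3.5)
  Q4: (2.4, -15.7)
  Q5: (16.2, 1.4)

Q1→S4; Q2→S1; Q3→S1; Q4→S4; Q5→S2

Q1 at (11.1, -11.5):
  S1: 22.4 km
  S2: 13.5 km
  S3: 17.8 km
  S4: 5.3 km
  → nearest: S4 (5.3 km)
Q2 at (-13.5, -5.9):
  S1: 7.2 km
  S2: 22.9 km
  S3: 10.5 km
  S4: 24.9 km
  → nearest: S1 (7.2 km)
Q3 at (-12.6, -3.5):
  S1: 5.0 km
  S2: 21.3 km
  S3: 9.0 km
  S4: 25.2 km
  → nearest: S1 (5.0 km)
Q4 at (2.4, -15.7):
  S1: 18.5 km
  S2: 18.3 km
  S3: 15.2 km
  S4: 6.7 km
  → nearest: S4 (6.7 km)
Q5 at (16.2, 1.4):
  S1: 24.8 km
  S2: 8.1 km
  S3: 20.3 km
  S4: 19.2 km
  → nearest: S2 (8.1 km)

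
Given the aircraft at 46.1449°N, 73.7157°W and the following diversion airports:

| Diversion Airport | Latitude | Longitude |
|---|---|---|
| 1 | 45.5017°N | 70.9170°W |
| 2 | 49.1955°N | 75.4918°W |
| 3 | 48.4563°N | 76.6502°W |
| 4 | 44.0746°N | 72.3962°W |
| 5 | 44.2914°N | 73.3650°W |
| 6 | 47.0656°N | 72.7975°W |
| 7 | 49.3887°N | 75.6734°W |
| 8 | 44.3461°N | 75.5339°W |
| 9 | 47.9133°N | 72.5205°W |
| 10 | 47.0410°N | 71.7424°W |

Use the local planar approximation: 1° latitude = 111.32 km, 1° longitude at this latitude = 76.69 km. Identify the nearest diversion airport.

Distances from 46.1449°N, 73.7157°W:
1: 226.2603 km
2: 365.8909 km
3: 341.8361 km
4: 251.7030 km
5: 208.0771 km
6: 124.3511 km
7: 391.0676 km
8: 244.0080 km
9: 217.1514 km
10: 181.2521 km
Minimum: 6 at 124.3511 km.

6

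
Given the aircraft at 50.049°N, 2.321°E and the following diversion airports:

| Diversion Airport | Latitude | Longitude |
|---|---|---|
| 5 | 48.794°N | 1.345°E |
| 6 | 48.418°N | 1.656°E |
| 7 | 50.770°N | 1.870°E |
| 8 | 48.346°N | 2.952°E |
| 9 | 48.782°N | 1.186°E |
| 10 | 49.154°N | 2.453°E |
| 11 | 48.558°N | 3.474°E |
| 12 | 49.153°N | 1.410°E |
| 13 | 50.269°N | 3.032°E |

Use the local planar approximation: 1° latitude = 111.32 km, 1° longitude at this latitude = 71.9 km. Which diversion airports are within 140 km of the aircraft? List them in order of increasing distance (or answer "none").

13, 7, 10, 12

Distances from 50.049°N, 2.321°E:
5: 156.341 km
6: 187.753 km
7: 86.565 km
8: 194.931 km
9: 162.950 km
10: 100.082 km
11: 185.530 km
12: 119.327 km
13: 56.684 km
Threshold 140 km: 13 (56.684 km), 7 (86.565 km), 10 (100.082 km), 12 (119.327 km) are within range.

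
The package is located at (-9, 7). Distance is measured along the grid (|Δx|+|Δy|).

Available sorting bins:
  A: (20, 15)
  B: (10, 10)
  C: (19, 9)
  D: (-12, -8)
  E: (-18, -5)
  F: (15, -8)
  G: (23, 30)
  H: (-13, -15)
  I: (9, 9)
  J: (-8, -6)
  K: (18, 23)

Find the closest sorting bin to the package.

Distances from (-9, 7):
A: |29| + |8| = 29 + 8 = 37
B: |19| + |3| = 19 + 3 = 22
C: |28| + |2| = 28 + 2 = 30
D: |-3| + |-15| = 3 + 15 = 18
E: |-9| + |-12| = 9 + 12 = 21
F: |24| + |-15| = 24 + 15 = 39
G: |32| + |23| = 32 + 23 = 55
H: |-4| + |-22| = 4 + 22 = 26
I: |18| + |2| = 18 + 2 = 20
J: |1| + |-13| = 1 + 13 = 14
K: |27| + |16| = 27 + 16 = 43
Minimum: J at 14.

J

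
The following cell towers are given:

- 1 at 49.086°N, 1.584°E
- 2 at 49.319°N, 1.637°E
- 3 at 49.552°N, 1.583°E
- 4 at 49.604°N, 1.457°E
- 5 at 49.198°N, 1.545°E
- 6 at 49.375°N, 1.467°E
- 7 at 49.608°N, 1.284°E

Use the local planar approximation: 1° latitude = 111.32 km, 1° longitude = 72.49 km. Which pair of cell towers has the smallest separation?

Pairwise distances:
1–2: 26.221 km
1–3: 51.875 km
1–4: 58.394 km
1–5: 12.784 km
1–6: 33.271 km
1–7: 62.045 km
2–3: 26.231 km
2–4: 34.305 km
2–5: 15.030 km
2–6: 13.810 km
2–7: 41.107 km
3–4: 10.814 km
3–5: 39.503 km
3–6: 21.423 km
3–7: 22.553 km
4–5: 45.644 km
4–6: 25.503 km
4–7: 12.549 km
5–6: 20.499 km
5–7: 49.407 km
6–7: 29.133 km
Closest pair: 3–4 at 10.814 km.

3 and 4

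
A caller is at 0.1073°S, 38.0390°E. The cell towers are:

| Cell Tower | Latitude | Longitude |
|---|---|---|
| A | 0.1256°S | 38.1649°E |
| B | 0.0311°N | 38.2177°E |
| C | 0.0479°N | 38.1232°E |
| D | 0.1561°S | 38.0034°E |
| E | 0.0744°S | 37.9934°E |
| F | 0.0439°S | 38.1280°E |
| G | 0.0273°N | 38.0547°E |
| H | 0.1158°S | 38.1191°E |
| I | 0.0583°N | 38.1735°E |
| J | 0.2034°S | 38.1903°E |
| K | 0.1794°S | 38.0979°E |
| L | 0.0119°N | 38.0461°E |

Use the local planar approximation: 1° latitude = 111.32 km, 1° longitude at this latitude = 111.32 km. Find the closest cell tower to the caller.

E

Distances from 0.1073°S, 38.0390°E:
A: √((-0.0183·111.32)² + (0.1259·111.32)²) = √(4.150005 + 196.425495) = 14.1625 km
B: √((0.1384·111.32)² + (0.1787·111.32)²) = √(237.366035 + 395.726834) = 25.1613 km
C: √((0.1552·111.32)² + (0.0842·111.32)²) = √(298.490030 + 87.855828) = 19.6557 km
D: √((-0.0488·111.32)² + (-0.0356·111.32)²) = √(29.511144 + 15.705306) = 6.7243 km
E: √((0.0329·111.32)² + (-0.0456·111.32)²) = √(13.413379 + 25.767725) = 6.2595 km
F: √((0.0634·111.32)² + (0.0890·111.32)²) = √(49.810960 + 98.158160) = 12.1643 km
G: √((0.1346·111.32)² + (0.0157·111.32)²) = √(224.510427 + 3.054539) = 15.0853 km
H: √((-0.0085·111.32)² + (0.0801·111.32)²) = √(0.895332 + 79.508110) = 8.9668 km
I: √((0.1656·111.32)² + (0.1345·111.32)²) = √(339.834182 + 224.176954) = 23.7489 km
J: √((-0.0961·111.32)² + (0.1513·111.32)²) = √(114.444037 + 283.677082) = 19.9530 km
K: √((-0.0721·111.32)² + (0.0589·111.32)²) = √(64.419437 + 42.990944) = 10.3639 km
L: √((0.1192·111.32)² + (0.0071·111.32)²) = √(176.075490 + 0.624688) = 13.2929 km
Minimum: E at 6.2595 km.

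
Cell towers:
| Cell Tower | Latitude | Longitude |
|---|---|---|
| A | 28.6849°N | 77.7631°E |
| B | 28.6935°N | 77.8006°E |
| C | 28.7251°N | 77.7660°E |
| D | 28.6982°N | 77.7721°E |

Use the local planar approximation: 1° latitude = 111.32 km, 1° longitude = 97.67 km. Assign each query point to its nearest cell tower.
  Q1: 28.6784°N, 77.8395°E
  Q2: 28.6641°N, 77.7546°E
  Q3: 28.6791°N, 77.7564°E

Q1→B; Q2→A; Q3→A

Q1 at 28.6784°N, 77.8395°E:
  A: 7.4970 km
  B: 4.1546 km
  C: 8.8634 km
  D: 6.9422 km
  → nearest: B (4.1546 km)
Q2 at 28.6641°N, 77.7546°E:
  A: 2.4598 km
  B: 5.5585 km
  C: 6.8812 km
  D: 4.1631 km
  → nearest: A (2.4598 km)
Q3 at 28.6791°N, 77.7564°E:
  A: 0.9193 km
  B: 4.6050 km
  C: 5.2059 km
  D: 2.6215 km
  → nearest: A (0.9193 km)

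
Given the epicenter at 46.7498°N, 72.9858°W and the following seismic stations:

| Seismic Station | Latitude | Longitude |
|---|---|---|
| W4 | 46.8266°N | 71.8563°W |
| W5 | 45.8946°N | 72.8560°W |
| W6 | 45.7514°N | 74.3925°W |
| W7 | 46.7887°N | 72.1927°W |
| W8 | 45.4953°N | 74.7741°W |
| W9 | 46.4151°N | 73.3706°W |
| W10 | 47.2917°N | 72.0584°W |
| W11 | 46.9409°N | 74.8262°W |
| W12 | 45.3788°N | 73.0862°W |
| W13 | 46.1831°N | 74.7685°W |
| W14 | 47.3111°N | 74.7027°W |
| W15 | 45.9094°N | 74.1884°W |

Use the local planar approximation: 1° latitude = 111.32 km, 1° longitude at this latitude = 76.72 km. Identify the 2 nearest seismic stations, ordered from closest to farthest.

Distances from 46.7498°N, 72.9858°W:
W4: 87.0760 km
W5: 95.7203 km
W6: 154.9183 km
W7: 61.0005 km
W8: 195.7697 km
W9: 47.5369 km
W10: 93.2811 km
W11: 142.7891 km
W12: 152.8140 km
W13: 150.6168 km
W14: 145.7894 km
W15: 131.3955 km
Sorted: W9 (47.5369 km) < W7 (61.0005 km) < W4 (87.0760 km) < W10 (93.2811 km) < …

W9, W7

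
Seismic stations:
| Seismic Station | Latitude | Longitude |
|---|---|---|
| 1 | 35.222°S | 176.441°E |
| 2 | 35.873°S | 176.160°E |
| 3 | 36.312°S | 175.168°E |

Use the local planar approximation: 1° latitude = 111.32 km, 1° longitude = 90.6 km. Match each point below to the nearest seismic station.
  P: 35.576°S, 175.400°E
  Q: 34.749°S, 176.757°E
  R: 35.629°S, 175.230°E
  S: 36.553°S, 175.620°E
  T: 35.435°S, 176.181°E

P at 35.576°S, 175.400°E:
  1: 102.216 km
  2: 76.382 km
  3: 84.585 km
  → nearest: 2 (76.382 km)
Q at 34.749°S, 176.757°E:
  1: 59.934 km
  2: 136.314 km
  3: 225.830 km
  → nearest: 1 (59.934 km)
R at 35.629°S, 175.230°E:
  1: 118.703 km
  2: 88.528 km
  3: 76.239 km
  → nearest: 3 (76.239 km)
S at 36.553°S, 175.620°E:
  1: 165.790 km
  2: 90.131 km
  3: 48.957 km
  → nearest: 3 (48.957 km)
T at 35.435°S, 176.181°E:
  1: 33.423 km
  2: 48.795 km
  3: 133.994 km
  → nearest: 1 (33.423 km)

P→2; Q→1; R→3; S→3; T→1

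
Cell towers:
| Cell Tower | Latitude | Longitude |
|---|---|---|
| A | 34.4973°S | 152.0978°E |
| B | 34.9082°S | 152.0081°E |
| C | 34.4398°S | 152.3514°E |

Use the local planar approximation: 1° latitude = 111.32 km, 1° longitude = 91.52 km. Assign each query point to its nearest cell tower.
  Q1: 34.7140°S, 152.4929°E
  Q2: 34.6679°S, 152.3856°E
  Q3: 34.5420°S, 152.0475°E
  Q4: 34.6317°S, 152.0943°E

Q1 at 34.7140°S, 152.4929°E:
  A: 43.4676 km
  B: 49.3554 km
  C: 33.1574 km
  → nearest: C (33.1574 km)
Q2 at 34.6679°S, 152.3856°E:
  A: 32.4720 km
  B: 43.6943 km
  C: 25.5843 km
  → nearest: C (25.5843 km)
Q3 at 34.5420°S, 152.0475°E:
  A: 6.7788 km
  B: 40.9246 km
  C: 30.0498 km
  → nearest: A (6.7788 km)
Q4 at 34.6317°S, 152.0943°E:
  A: 14.9648 km
  B: 31.7749 km
  C: 31.7805 km
  → nearest: A (14.9648 km)

Q1→C; Q2→C; Q3→A; Q4→A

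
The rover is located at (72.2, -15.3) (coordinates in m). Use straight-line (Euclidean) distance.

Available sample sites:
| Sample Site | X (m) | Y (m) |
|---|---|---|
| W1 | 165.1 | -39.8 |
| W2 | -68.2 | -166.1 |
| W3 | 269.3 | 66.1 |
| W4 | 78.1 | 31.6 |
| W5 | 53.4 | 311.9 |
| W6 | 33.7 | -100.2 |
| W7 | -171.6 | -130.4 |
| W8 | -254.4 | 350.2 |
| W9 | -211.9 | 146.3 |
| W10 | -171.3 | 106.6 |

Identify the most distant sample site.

Distances from (72.2, -15.3):
W1: √((92.9)² + (-24.5)²) = √(8630.410 + 600.250) = 96.1 m
W2: √((-140.4)² + (-150.8)²) = √(19712.160 + 22740.640) = 206.0 m
W3: √((197.1)² + (81.4)²) = √(38848.410 + 6625.960) = 213.2 m
W4: √((5.9)² + (46.9)²) = √(34.810 + 2199.610) = 47.3 m
W5: √((-18.8)² + (327.2)²) = √(353.440 + 107059.840) = 327.7 m
W6: √((-38.5)² + (-84.9)²) = √(1482.250 + 7208.010) = 93.2 m
W7: √((-243.8)² + (-115.1)²) = √(59438.440 + 13248.010) = 269.6 m
W8: √((-326.6)² + (365.5)²) = √(106667.560 + 133590.250) = 490.2 m
W9: √((-284.1)² + (161.6)²) = √(80712.810 + 26114.560) = 326.8 m
W10: √((-243.5)² + (121.9)²) = √(59292.250 + 14859.610) = 272.3 m
Maximum: W8 at 490.2 m.

W8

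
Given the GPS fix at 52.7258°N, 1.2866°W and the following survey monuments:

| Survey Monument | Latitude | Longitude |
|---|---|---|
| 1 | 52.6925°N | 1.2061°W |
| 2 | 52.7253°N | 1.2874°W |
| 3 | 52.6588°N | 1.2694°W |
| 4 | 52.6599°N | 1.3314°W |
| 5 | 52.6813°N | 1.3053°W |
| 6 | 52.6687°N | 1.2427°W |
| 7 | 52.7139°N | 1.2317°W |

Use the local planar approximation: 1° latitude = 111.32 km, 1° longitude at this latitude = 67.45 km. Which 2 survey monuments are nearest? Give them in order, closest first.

Distances from 52.7258°N, 1.2866°W:
1: 6.5745 km
2: 0.0775 km
3: 7.5481 km
4: 7.9340 km
5: 5.1118 km
6: 7.0122 km
7: 3.9328 km
Sorted: 2 (0.0775 km) < 7 (3.9328 km) < 5 (5.1118 km) < 1 (6.5745 km) < …

2, 7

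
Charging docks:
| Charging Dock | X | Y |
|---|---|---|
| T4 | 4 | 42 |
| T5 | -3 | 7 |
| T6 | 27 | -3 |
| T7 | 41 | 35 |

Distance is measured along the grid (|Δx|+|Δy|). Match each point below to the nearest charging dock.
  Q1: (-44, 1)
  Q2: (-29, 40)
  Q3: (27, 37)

Q1 at (-44, 1):
  T4: |48| + |41| = 48 + 41 = 89
  T5: |41| + |6| = 41 + 6 = 47
  T6: |71| + |-4| = 71 + 4 = 75
  T7: |85| + |34| = 85 + 34 = 119
  → nearest: T5 (47)
Q2 at (-29, 40):
  T4: |33| + |2| = 33 + 2 = 35
  T5: |26| + |-33| = 26 + 33 = 59
  T6: |56| + |-43| = 56 + 43 = 99
  T7: |70| + |-5| = 70 + 5 = 75
  → nearest: T4 (35)
Q3 at (27, 37):
  T4: |-23| + |5| = 23 + 5 = 28
  T5: |-30| + |-30| = 30 + 30 = 60
  T6: |0| + |-40| = 0 + 40 = 40
  T7: |14| + |-2| = 14 + 2 = 16
  → nearest: T7 (16)

Q1→T5; Q2→T4; Q3→T7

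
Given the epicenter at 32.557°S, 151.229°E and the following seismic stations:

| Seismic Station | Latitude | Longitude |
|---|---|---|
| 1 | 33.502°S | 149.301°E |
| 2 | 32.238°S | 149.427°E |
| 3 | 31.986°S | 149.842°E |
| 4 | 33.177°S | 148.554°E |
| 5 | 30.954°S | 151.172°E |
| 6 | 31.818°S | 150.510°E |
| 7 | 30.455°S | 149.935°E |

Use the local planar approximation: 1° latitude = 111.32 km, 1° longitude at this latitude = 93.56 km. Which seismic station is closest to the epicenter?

6

Distances from 32.557°S, 151.229°E:
1: √((-0.945·111.32)² + (-1.928·93.56)²) = √(11066.49297 + 32538.27201) = 208.818 km
2: √((0.319·111.32)² + (-1.802·93.56)²) = √(1261.03680 + 28424.31449) = 172.294 km
3: √((0.571·111.32)² + (-1.387·93.56)²) = √(4040.34650 + 16839.66115) = 144.499 km
4: √((-0.620·111.32)² + (-2.675·93.56)²) = √(4763.53954 + 62636.57453) = 259.615 km
5: √((1.603·111.32)² + (-0.057·93.56)²) = √(31842.96064 + 28.44004) = 178.526 km
6: √((0.739·111.32)² + (-0.719·93.56)²) = √(6767.60920 + 4525.20447) = 106.268 km
7: √((2.102·111.32)² + (-1.294·93.56)²) = √(54753.49155 + 14657.13132) = 263.459 km
Minimum: 6 at 106.268 km.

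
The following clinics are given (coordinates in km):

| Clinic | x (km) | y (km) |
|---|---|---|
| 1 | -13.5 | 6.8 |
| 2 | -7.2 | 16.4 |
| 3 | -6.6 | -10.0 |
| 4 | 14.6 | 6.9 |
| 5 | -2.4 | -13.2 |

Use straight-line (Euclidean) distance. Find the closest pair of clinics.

Pairwise distances:
1–2: 11.5 km
1–3: 18.2 km
1–4: 28.1 km
1–5: 22.9 km
2–3: 26.4 km
2–4: 23.8 km
2–5: 30.0 km
3–4: 27.1 km
3–5: 5.3 km
4–5: 26.3 km
Closest pair: 3–5 at 5.3 km.

3 and 5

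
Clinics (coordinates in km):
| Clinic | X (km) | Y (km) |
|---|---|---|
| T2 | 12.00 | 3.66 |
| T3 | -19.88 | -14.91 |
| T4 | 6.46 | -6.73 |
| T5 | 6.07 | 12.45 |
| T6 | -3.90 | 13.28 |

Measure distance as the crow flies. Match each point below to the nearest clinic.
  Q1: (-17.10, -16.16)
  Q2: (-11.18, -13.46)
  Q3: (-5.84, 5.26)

Q1 at (-17.10, -16.16):
  T2: √((29.10)² + (19.82)²) = √(846.8100 + 392.8324) = 35.21 km
  T3: √((-2.78)² + (1.25)²) = √(7.7284 + 1.5625) = 3.05 km
  T4: √((23.56)² + (9.43)²) = √(555.0736 + 88.9249) = 25.38 km
  T5: √((23.17)² + (28.61)²) = √(536.8489 + 818.5321) = 36.82 km
  T6: √((13.20)² + (29.44)²) = √(174.2400 + 866.7136) = 32.26 km
  → nearest: T3 (3.05 km)
Q2 at (-11.18, -13.46):
  T2: √((23.18)² + (17.12)²) = √(537.3124 + 293.0944) = 28.82 km
  T3: √((-8.70)² + (-1.45)²) = √(75.6900 + 2.1025) = 8.82 km
  T4: √((17.64)² + (6.73)²) = √(311.1696 + 45.2929) = 18.88 km
  T5: √((17.25)² + (25.91)²) = √(297.5625 + 671.3281) = 31.13 km
  T6: √((7.28)² + (26.74)²) = √(52.9984 + 715.0276) = 27.71 km
  → nearest: T3 (8.82 km)
Q3 at (-5.84, 5.26):
  T2: √((17.84)² + (-1.60)²) = √(318.2656 + 2.5600) = 17.91 km
  T3: √((-14.04)² + (-20.17)²) = √(197.1216 + 406.8289) = 24.58 km
  T4: √((12.30)² + (-11.99)²) = √(151.2900 + 143.7601) = 17.18 km
  T5: √((11.91)² + (7.19)²) = √(141.8481 + 51.6961) = 13.91 km
  T6: √((1.94)² + (8.02)²) = √(3.7636 + 64.3204) = 8.25 km
  → nearest: T6 (8.25 km)

Q1→T3; Q2→T3; Q3→T6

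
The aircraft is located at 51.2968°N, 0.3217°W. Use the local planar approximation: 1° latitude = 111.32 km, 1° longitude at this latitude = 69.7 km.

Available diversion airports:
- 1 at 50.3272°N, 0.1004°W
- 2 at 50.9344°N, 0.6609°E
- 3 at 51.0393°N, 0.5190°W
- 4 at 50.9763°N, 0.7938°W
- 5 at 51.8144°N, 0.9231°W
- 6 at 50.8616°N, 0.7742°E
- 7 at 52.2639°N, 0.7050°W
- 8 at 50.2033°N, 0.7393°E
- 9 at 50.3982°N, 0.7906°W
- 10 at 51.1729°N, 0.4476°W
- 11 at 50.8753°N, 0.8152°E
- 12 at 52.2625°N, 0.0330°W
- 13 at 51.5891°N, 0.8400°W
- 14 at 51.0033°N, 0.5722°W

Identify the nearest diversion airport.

10

Distances from 51.2968°N, 0.3217°W:
1: √((-0.9696·111.32)² + (0.2213·69.7)²) = √(11650.152464 + 237.918594) = 109.0324 km
2: √((-0.3624·111.32)² + (0.9826·69.7)²) = √(1627.506656 + 4690.499303) = 79.4859 km
3: √((-0.2575·111.32)² + (-0.1973·69.7)²) = √(821.676492 + 189.112278) = 31.7929 km
4: √((-0.3205·111.32)² + (-0.4721·69.7)²) = √(1272.923965 + 1082.763375) = 48.5354 km
5: √((0.5176·111.32)² + (-0.6014·69.7)²) = √(3319.975896 + 1757.083513) = 71.2535 km
6: √((-0.4352·111.32)² + (1.0959·69.7)²) = √(2347.059874 + 5834.550593) = 90.4523 km
7: √((0.9671·111.32)² + (-0.3833·69.7)²) = √(11590.152809 + 713.745190) = 110.9229 km
8: √((-1.0935·111.32)² + (1.0610·69.7)²) = √(14817.808236 + 5468.853933) = 142.4313 km
9: √((-0.8986·111.32)² + (-0.4689·69.7)²) = √(10006.431434 + 1068.134694) = 105.2358 km
10: √((-0.1239·111.32)² + (-0.1259·69.7)²) = √(190.234380 + 77.004662) = 16.3474 km
11: √((-0.4215·111.32)² + (1.1369·69.7)²) = √(2201.615901 + 6279.283470) = 92.0918 km
12: √((0.9657·111.32)² + (0.2887·69.7)²) = √(11556.620663 + 404.910579) = 109.3688 km
13: √((0.2923·111.32)² + (-0.5183·69.7)²) = √(1058.775848 + 1305.052473) = 48.6192 km
14: √((-0.2935·111.32)² + (-0.2505·69.7)²) = √(1067.487029 + 304.846362) = 37.0450 km
Minimum: 10 at 16.3474 km.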